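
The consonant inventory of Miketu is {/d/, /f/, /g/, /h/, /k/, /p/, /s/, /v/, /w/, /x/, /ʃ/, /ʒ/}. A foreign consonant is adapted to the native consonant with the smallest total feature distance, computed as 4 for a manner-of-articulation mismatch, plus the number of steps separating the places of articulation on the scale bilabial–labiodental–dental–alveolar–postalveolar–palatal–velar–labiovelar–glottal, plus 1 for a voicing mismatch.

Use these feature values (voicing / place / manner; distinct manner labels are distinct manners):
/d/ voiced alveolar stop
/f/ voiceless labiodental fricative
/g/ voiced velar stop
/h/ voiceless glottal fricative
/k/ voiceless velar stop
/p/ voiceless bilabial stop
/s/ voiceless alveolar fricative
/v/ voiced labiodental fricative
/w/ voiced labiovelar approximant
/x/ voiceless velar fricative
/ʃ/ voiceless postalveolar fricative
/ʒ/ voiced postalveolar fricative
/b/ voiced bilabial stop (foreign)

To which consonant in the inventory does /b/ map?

p

/p/ is closest: same manner (stop), place distance 0 (bilabial→bilabial), voicing differs (+1); total 1. Next closest is /d/ at distance 3.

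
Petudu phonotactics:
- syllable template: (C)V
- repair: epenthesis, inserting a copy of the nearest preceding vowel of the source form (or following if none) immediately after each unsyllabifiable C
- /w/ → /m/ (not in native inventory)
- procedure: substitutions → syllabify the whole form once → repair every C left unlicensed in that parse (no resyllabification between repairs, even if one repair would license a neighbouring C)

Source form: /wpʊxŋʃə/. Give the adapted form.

Substitution: /w/ → /m/, giving /mpʊxŋʃə/.
Syllabifying with onset maximization leaves /m/, /x/, /ŋ/ stranded (no codas are permitted; onsets are limited to one consonant).
Each unlicensed consonant becomes the onset of a new syllable: /m/ → /mʊ/, /x/ → /xʊ/, /ŋ/ → /ŋʊ/.

mʊpʊxʊŋʊʃə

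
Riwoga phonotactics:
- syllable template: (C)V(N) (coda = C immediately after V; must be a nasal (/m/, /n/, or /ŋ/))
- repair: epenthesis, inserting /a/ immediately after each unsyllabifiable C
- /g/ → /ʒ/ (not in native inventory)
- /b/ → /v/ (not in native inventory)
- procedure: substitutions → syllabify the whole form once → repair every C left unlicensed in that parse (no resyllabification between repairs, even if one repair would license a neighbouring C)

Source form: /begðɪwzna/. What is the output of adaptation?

Substitution: /b/ → /v/, /g/ → /ʒ/, giving /veʒðɪwzna/.
Under (C)V(N), the unsyllabifiable consonants are /ʒ/, /w/, /z/ (only a nasal (/m/, /n/, or /ŋ/) is licensed in coda position; onsets are limited to one consonant).
Inserting the epenthetic vowel yields /ʒ/ → /ʒa/, /w/ → /wa/, /z/ → /za/.

veʒaðɪwazana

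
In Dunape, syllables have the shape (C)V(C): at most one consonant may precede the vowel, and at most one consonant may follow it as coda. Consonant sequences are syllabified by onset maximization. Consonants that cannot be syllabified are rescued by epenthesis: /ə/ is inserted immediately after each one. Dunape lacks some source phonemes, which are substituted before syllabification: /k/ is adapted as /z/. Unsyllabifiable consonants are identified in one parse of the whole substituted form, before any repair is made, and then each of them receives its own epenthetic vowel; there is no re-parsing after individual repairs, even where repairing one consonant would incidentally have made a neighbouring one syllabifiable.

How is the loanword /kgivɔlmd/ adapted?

zəgivɔlmədə

Substitution: /k/ → /z/, giving /zgivɔlmd/.
Syllabifying with onset maximization leaves /z/, /m/, /d/ stranded (at most one coda consonant is licensed; onsets are limited to one consonant).
Inserting the epenthetic vowel yields /z/ → /zə/, /m/ → /mə/, /d/ → /də/.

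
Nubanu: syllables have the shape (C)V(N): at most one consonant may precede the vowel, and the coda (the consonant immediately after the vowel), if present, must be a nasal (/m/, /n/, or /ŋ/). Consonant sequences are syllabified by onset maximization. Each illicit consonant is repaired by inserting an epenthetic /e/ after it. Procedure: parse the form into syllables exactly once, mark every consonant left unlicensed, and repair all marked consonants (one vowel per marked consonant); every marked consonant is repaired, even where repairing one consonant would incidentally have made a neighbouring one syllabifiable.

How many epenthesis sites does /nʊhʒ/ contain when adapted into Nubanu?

The unsyllabifiable consonants are /h/, /ʒ/; each receives one epenthetic vowel.

2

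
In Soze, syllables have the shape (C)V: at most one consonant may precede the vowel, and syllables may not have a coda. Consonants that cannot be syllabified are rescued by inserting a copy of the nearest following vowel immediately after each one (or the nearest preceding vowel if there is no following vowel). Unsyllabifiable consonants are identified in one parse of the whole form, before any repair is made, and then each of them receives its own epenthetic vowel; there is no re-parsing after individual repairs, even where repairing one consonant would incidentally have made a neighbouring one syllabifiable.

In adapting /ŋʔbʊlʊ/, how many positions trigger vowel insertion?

The unsyllabifiable consonants are /ŋ/, /ʔ/; each receives one epenthetic vowel.

2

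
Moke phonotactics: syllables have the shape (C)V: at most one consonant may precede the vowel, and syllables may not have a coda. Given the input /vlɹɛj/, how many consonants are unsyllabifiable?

Under (C)V, the unsyllabifiable consonants are /v/, /l/, /j/ (no codas are permitted; onsets are limited to one consonant).

3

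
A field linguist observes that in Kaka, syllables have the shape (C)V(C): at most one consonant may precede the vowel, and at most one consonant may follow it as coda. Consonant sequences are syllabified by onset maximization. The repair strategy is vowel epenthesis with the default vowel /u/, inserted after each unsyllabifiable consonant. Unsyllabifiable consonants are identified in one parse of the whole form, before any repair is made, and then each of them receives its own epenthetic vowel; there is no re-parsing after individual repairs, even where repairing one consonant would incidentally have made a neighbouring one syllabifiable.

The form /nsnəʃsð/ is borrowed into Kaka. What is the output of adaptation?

nusunəʃsuðu

Under (C)V(C), the unsyllabifiable consonants are /n/, /s/, /s/, /ð/ (at most one coda consonant is licensed; onsets are limited to one consonant).
Each unlicensed consonant becomes the onset of a new syllable: /n/ → /nu/, /s/ → /su/, /s/ → /su/, /ð/ → /ðu/.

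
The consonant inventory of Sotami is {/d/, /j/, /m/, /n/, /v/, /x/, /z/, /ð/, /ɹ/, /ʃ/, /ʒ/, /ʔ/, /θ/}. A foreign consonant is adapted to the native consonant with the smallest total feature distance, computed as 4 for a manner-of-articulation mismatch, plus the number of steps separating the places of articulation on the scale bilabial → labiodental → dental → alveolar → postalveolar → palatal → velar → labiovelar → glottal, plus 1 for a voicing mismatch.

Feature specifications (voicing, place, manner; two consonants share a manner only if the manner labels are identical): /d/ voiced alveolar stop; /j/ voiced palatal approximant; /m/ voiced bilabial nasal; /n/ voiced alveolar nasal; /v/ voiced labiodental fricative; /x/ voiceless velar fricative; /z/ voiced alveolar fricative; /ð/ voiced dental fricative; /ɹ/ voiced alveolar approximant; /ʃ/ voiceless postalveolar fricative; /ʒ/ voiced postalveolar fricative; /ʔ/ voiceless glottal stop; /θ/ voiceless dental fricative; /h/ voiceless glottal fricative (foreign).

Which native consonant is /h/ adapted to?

x

/x/ is closest: same manner (fricative), place distance 2 (glottal→velar), same voicing; total 2. Next closest is /ʃ/ at distance 4.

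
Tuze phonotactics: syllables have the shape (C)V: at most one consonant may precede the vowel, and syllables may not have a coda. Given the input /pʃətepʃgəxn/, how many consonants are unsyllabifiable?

5

Under (C)V, the unsyllabifiable consonants are /p/, /p/, /ʃ/, /x/, /n/ (no codas are permitted; onsets are limited to one consonant).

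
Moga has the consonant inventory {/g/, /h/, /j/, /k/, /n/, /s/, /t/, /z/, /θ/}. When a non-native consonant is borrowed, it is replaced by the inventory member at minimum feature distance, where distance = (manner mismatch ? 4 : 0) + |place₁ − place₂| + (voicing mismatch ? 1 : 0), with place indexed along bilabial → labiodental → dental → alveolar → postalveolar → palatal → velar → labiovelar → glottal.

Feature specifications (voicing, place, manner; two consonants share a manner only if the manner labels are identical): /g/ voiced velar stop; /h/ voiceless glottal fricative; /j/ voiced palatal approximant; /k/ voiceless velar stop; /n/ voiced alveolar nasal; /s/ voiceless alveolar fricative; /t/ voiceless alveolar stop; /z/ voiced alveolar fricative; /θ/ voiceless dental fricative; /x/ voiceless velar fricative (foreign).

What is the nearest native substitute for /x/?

h

/h/ is closest: same manner (fricative), place distance 2 (velar→glottal), same voicing; total 2. Next closest is /s/ at distance 3.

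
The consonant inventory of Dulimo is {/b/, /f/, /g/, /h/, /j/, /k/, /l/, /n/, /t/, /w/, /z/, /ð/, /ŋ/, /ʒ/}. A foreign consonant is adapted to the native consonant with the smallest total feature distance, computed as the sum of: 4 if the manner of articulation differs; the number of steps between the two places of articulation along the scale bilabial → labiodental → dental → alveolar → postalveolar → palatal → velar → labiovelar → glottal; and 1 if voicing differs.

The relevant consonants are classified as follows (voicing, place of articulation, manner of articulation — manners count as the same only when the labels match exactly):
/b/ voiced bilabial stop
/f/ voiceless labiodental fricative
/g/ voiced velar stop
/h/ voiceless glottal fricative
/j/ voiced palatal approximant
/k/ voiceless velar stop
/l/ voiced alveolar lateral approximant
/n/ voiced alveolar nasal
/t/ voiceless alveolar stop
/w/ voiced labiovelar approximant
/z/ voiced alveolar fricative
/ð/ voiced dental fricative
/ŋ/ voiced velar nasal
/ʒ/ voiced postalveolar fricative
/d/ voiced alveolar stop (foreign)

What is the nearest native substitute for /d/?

t

/t/ is closest: same manner (stop), place distance 0 (alveolar→alveolar), voicing differs (+1); total 1. Next closest is /b/ at distance 3.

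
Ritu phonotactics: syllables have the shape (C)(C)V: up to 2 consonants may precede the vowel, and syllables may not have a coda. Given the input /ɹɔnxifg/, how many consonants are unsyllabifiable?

Syllabifying with onset maximization leaves /f/, /g/ stranded (no codas are permitted; onsets may contain at most 2 consonants).

2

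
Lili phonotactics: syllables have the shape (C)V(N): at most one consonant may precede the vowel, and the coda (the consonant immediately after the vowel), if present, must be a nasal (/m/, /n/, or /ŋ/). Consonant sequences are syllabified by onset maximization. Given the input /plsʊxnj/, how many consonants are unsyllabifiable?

The consonants /p/, /l/, /x/, /n/, /j/ cannot be parsed into a legal (C)V(N) syllable (only a nasal (/m/, /n/, or /ŋ/) is licensed in coda position; onsets are limited to one consonant).

5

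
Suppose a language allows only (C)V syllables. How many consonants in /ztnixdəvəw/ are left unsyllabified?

4

Syllabifying with onset maximization leaves /z/, /t/, /x/, /w/ stranded (no codas are permitted; onsets are limited to one consonant).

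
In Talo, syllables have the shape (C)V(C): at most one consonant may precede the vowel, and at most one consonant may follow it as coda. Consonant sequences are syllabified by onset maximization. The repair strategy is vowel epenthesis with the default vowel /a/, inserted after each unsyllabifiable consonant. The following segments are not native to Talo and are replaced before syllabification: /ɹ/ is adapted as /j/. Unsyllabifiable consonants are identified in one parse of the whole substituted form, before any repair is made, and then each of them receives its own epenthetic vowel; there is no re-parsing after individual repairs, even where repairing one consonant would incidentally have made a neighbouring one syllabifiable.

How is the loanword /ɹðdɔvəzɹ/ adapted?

jaðadɔvəzja

Substitution: /ɹ/ → /j/, giving /jðdɔvəzj/.
Syllabifying with onset maximization leaves /j/, /ð/, /j/ stranded (at most one coda consonant is licensed; onsets are limited to one consonant).
Epenthesis after each stranded consonant: /j/ → /ja/, /ð/ → /ða/, /j/ → /ja/.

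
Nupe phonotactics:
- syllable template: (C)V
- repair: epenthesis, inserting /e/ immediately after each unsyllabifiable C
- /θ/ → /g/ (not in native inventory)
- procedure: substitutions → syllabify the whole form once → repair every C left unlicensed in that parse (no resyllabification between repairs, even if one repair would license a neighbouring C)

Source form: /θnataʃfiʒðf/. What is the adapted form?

genataʃefiʒeðefe

Substitution: /θ/ → /g/, giving /gnataʃfiʒðf/.
Under (C)V, the unsyllabifiable consonants are /g/, /ʃ/, /ʒ/, /ð/, /f/ (no codas are permitted; onsets are limited to one consonant).
Epenthesis after each stranded consonant: /g/ → /ge/, /ʃ/ → /ʃe/, /ʒ/ → /ʒe/, /ð/ → /ðe/, /f/ → /fe/.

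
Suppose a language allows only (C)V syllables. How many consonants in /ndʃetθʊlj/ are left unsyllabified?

The consonants /n/, /d/, /t/, /l/, /j/ cannot be parsed into a legal (C)V syllable (no codas are permitted; onsets are limited to one consonant).

5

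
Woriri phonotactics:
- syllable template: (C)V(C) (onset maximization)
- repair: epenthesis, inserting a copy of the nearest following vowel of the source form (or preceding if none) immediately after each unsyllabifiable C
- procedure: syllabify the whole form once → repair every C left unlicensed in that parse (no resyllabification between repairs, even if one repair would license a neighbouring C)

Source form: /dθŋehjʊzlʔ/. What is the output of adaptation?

deθeŋehjʊzlʊʔʊ

The consonants /d/, /θ/, /l/, /ʔ/ cannot be parsed into a legal (C)V(C) syllable (at most one coda consonant is licensed; onsets are limited to one consonant).
Inserting the epenthetic vowel yields /d/ → /de/, /θ/ → /θe/, /l/ → /lʊ/, /ʔ/ → /ʔʊ/.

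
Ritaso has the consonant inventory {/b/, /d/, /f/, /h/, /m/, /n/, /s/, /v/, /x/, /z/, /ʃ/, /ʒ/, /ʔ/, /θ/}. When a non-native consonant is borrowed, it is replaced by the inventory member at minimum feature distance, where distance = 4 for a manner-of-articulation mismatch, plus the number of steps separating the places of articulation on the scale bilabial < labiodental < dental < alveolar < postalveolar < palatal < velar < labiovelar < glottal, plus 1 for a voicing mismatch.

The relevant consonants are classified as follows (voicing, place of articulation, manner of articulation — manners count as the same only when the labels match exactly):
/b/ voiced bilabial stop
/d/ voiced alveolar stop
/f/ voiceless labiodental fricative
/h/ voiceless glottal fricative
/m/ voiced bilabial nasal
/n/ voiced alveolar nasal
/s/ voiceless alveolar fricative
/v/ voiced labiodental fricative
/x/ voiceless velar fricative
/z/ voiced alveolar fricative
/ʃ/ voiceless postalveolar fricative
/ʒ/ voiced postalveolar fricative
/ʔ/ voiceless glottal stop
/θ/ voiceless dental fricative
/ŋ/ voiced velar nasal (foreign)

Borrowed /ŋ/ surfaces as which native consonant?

n

/n/ is closest: same manner (nasal), place distance 3 (velar→alveolar), same voicing; total 3. Next closest is /x/ at distance 5.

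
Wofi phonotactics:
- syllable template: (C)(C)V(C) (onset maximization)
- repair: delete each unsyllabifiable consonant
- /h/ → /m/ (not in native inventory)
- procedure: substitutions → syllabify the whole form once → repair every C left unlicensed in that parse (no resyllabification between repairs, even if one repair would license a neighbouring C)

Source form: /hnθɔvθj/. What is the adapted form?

Substitution: /h/ → /m/, giving /mnθɔvθj/.
Under (C)(C)V(C), the unsyllabifiable consonants are /m/, /θ/, /j/ (at most one coda consonant is licensed; onsets may contain at most 2 consonants).
Deleting the stranded consonants removes /m/, /θ/, /j/.

nθɔv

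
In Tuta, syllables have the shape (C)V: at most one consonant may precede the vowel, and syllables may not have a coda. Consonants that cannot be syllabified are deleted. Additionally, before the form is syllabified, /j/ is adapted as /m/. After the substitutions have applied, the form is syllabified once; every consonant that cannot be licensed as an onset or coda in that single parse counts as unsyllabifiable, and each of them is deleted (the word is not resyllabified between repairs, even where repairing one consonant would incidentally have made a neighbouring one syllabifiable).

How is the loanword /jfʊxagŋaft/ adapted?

fʊxaŋa

Substitution: /j/ → /m/, giving /mfʊxagŋaft/.
Syllabifying with onset maximization leaves /m/, /g/, /f/, /t/ stranded (no codas are permitted; onsets are limited to one consonant).
Deletion applies to /m/, /g/, /f/, /t/.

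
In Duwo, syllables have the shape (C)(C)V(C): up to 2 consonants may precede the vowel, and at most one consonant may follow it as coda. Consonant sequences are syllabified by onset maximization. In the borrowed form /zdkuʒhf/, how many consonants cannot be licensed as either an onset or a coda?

3

Under (C)(C)V(C), the unsyllabifiable consonants are /z/, /h/, /f/ (at most one coda consonant is licensed; onsets may contain at most 2 consonants).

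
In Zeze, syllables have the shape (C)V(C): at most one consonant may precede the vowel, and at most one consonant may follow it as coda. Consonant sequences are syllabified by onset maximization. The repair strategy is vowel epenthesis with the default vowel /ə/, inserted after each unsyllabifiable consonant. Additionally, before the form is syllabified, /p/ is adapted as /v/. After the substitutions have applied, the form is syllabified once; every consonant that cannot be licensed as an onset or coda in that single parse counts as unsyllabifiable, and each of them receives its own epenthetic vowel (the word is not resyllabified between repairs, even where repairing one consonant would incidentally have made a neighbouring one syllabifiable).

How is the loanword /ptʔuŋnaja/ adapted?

vətəʔuŋnaja

Substitution: /p/ → /v/, giving /vtʔuŋnaja/.
Under (C)V(C), the unsyllabifiable consonants are /v/, /t/ (at most one coda consonant is licensed; onsets are limited to one consonant).
Each unlicensed consonant becomes the onset of a new syllable: /v/ → /və/, /t/ → /tə/.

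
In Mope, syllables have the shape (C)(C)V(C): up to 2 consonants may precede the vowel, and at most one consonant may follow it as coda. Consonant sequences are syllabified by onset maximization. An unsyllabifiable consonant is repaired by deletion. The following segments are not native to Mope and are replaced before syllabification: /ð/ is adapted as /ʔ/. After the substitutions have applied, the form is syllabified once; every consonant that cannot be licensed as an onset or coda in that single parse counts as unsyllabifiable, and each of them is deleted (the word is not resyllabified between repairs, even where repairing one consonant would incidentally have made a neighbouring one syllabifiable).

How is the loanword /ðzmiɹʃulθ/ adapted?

Substitution: /ð/ → /ʔ/, giving /ʔzmiɹʃulθ/.
The consonants /ʔ/, /θ/ cannot be parsed into a legal (C)(C)V(C) syllable (at most one coda consonant is licensed; onsets may contain at most 2 consonants).
Each unlicensed consonant is deleted: /ʔ/, /θ/.

zmiɹʃul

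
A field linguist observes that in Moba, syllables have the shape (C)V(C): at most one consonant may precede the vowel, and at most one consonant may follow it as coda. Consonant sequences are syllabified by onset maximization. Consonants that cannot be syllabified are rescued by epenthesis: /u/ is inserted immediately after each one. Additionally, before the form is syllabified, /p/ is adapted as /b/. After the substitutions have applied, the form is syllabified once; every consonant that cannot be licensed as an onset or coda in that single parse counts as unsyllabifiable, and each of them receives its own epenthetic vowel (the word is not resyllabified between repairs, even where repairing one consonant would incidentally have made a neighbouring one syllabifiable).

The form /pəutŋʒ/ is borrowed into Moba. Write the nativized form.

Substitution: /p/ → /b/, giving /bəutŋʒ/.
Under (C)V(C), the unsyllabifiable consonants are /ŋ/, /ʒ/ (at most one coda consonant is licensed; onsets are limited to one consonant).
Inserting the epenthetic vowel yields /ŋ/ → /ŋu/, /ʒ/ → /ʒu/.

bəutŋuʒu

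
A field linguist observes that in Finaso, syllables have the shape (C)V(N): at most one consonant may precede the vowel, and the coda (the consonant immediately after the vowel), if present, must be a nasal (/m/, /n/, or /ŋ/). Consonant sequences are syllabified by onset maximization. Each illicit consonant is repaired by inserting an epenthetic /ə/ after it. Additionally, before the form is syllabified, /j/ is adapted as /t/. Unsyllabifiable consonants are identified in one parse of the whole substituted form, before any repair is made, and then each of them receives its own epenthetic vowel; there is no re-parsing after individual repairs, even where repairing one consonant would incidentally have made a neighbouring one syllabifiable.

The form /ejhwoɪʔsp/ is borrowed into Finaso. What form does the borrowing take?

Substitution: /j/ → /t/, giving /ethwoɪʔsp/.
Syllabifying with onset maximization leaves /t/, /h/, /ʔ/, /s/, /p/ stranded (only a nasal (/m/, /n/, or /ŋ/) is licensed in coda position; onsets are limited to one consonant).
Each unlicensed consonant becomes the onset of a new syllable: /t/ → /tə/, /h/ → /hə/, /ʔ/ → /ʔə/, /s/ → /sə/, /p/ → /pə/.

etəhəwoɪʔəsəpə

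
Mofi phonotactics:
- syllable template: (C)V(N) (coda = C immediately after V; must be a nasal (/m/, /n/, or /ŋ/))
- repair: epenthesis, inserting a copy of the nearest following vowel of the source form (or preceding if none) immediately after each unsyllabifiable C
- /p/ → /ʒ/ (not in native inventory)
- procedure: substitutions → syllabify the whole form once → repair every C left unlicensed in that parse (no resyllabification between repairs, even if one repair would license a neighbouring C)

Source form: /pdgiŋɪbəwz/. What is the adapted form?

ʒidigiŋɪbəwəzə

Substitution: /p/ → /ʒ/, giving /ʒdgiŋɪbəwz/.
The consonants /ʒ/, /d/, /w/, /z/ cannot be parsed into a legal (C)V(N) syllable (only a nasal (/m/, /n/, or /ŋ/) is licensed in coda position; onsets are limited to one consonant).
Epenthesis after each stranded consonant: /ʒ/ → /ʒi/, /d/ → /di/, /w/ → /wə/, /z/ → /zə/.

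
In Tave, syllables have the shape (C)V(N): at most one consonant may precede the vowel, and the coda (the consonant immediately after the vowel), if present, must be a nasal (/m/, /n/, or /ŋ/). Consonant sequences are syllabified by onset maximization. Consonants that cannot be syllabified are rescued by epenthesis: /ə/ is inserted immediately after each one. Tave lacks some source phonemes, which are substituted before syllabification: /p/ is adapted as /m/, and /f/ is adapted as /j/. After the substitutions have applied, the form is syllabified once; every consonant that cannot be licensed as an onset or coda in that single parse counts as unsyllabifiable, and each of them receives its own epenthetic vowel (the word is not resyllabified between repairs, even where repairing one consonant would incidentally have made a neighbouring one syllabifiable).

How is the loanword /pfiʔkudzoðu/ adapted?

məjiʔəkudəzoðu

Substitution: /p/ → /m/, /f/ → /j/, giving /mjiʔkudzoðu/.
Under (C)V(N), the unsyllabifiable consonants are /m/, /ʔ/, /d/ (only a nasal (/m/, /n/, or /ŋ/) is licensed in coda position; onsets are limited to one consonant).
Each unlicensed consonant becomes the onset of a new syllable: /m/ → /mə/, /ʔ/ → /ʔə/, /d/ → /də/.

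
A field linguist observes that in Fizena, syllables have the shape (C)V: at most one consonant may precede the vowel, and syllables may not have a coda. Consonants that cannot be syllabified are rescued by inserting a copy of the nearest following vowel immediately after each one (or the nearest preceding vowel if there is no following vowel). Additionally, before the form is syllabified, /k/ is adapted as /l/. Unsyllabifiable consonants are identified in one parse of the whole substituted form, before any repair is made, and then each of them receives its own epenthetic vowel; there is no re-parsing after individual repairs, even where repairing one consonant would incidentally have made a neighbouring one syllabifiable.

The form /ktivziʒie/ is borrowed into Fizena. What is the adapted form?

Substitution: /k/ → /l/, giving /ltivziʒie/.
Syllabifying with onset maximization leaves /l/, /v/ stranded (no codas are permitted; onsets are limited to one consonant).
Inserting the epenthetic vowel yields /l/ → /li/, /v/ → /vi/.

litiviziʒie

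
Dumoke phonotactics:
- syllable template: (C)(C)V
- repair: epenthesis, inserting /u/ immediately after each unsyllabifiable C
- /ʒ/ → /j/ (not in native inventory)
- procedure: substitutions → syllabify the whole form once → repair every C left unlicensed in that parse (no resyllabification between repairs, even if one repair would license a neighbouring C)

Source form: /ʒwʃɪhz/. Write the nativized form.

Substitution: /ʒ/ → /j/, giving /jwʃɪhz/.
Syllabifying with onset maximization leaves /j/, /h/, /z/ stranded (no codas are permitted; onsets may contain at most 2 consonants).
Each unlicensed consonant becomes the onset of a new syllable: /j/ → /ju/, /h/ → /hu/, /z/ → /zu/.

juwʃɪhuzu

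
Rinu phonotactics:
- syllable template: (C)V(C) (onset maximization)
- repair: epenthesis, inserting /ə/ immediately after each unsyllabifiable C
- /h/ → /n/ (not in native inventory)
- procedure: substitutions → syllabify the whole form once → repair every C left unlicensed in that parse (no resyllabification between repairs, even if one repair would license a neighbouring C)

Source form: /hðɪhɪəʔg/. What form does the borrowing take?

nəðɪnɪəʔgə

Substitution: /h/ → /n/, giving /nðɪnɪəʔg/.
The consonants /n/, /g/ cannot be parsed into a legal (C)V(C) syllable (at most one coda consonant is licensed; onsets are limited to one consonant).
Each unlicensed consonant becomes the onset of a new syllable: /n/ → /nə/, /g/ → /gə/.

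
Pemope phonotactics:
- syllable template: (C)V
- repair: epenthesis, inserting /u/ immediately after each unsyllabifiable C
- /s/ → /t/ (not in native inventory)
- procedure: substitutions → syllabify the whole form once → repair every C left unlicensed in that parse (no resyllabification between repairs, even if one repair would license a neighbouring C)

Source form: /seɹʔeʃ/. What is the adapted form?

teɹuʔeʃu

Substitution: /s/ → /t/, giving /teɹʔeʃ/.
Syllabifying with onset maximization leaves /ɹ/, /ʃ/ stranded (no codas are permitted; onsets are limited to one consonant).
Each unlicensed consonant becomes the onset of a new syllable: /ɹ/ → /ɹu/, /ʃ/ → /ʃu/.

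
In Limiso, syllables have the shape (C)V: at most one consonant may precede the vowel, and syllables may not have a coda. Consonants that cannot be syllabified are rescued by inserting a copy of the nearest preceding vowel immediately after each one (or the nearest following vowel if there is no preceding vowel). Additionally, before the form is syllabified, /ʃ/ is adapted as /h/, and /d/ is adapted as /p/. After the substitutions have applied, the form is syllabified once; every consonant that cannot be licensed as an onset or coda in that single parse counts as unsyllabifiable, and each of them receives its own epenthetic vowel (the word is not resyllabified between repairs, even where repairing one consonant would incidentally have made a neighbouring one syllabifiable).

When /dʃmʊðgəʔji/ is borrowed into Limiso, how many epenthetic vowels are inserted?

After substitution the input is /phmʊðgəʔji/.
The unsyllabifiable consonants are /p/, /h/, /ð/, /ʔ/; each receives one epenthetic vowel.

4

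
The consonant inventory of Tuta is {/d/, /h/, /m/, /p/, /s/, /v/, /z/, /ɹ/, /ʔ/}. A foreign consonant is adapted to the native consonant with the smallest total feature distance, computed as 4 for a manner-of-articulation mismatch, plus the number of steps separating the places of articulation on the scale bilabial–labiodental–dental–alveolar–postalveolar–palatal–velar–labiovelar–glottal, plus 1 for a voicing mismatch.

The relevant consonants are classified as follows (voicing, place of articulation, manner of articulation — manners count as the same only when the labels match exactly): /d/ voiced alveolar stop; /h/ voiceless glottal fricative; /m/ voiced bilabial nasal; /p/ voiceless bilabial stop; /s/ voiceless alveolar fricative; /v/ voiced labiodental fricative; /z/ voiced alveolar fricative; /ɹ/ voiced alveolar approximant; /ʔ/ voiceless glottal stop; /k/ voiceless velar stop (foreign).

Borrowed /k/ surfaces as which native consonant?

ʔ

/ʔ/ is closest: same manner (stop), place distance 2 (velar→glottal), same voicing; total 2. Next closest is /d/ at distance 4.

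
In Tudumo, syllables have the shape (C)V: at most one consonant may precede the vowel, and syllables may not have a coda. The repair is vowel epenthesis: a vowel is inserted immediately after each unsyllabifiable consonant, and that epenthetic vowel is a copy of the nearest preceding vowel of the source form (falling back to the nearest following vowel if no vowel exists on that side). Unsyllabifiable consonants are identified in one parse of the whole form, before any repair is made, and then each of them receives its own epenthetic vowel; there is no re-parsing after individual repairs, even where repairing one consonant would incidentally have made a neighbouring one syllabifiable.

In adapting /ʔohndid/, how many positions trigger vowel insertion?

The unsyllabifiable consonants are /h/, /n/, /d/; each receives one epenthetic vowel.

3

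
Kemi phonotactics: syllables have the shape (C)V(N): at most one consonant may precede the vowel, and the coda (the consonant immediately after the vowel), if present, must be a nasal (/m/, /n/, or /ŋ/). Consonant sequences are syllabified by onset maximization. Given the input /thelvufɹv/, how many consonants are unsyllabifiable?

5

Syllabifying with onset maximization leaves /t/, /l/, /f/, /ɹ/, /v/ stranded (only a nasal (/m/, /n/, or /ŋ/) is licensed in coda position; onsets are limited to one consonant).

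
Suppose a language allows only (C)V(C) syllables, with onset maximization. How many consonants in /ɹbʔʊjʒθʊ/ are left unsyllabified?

3

Under (C)V(C), the unsyllabifiable consonants are /ɹ/, /b/, /ʒ/ (at most one coda consonant is licensed; onsets are limited to one consonant).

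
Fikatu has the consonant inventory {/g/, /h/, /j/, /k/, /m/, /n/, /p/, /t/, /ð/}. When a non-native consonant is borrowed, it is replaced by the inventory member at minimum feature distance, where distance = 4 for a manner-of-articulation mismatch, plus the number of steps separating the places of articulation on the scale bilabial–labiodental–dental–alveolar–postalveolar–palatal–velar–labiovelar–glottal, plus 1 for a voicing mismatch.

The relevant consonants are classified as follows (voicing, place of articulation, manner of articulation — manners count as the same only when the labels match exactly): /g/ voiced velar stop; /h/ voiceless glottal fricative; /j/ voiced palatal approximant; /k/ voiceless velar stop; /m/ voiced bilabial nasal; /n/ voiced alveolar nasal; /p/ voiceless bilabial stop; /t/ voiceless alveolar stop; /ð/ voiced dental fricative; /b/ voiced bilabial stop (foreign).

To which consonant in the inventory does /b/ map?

/p/ is closest: same manner (stop), place distance 0 (bilabial→bilabial), voicing differs (+1); total 1. Next closest is /m/ at distance 4.

p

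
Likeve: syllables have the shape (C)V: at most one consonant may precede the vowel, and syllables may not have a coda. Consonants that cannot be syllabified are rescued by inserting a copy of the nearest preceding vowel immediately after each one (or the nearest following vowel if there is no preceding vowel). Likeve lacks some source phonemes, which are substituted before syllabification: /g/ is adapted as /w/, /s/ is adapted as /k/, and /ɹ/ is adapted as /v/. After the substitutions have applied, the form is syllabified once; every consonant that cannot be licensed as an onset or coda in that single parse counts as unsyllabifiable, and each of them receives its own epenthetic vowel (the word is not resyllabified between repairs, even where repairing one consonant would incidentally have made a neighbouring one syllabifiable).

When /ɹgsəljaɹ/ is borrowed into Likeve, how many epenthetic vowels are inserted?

4

After substitution the input is /vwkəljav/.
The unsyllabifiable consonants are /v/, /w/, /l/, /v/; each receives one epenthetic vowel.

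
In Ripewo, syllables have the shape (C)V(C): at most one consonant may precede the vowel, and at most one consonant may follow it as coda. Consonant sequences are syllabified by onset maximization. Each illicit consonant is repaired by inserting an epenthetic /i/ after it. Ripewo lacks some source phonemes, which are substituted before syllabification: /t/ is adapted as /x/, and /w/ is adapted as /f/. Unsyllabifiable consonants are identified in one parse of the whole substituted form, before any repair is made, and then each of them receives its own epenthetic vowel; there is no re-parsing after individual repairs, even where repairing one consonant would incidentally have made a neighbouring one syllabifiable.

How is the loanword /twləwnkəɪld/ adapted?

xifiləfnikəɪldi

Substitution: /t/ → /x/, /w/ → /f/, giving /xfləfnkəɪld/.
Under (C)V(C), the unsyllabifiable consonants are /x/, /f/, /n/, /d/ (at most one coda consonant is licensed; onsets are limited to one consonant).
Epenthesis after each stranded consonant: /x/ → /xi/, /f/ → /fi/, /n/ → /ni/, /d/ → /di/.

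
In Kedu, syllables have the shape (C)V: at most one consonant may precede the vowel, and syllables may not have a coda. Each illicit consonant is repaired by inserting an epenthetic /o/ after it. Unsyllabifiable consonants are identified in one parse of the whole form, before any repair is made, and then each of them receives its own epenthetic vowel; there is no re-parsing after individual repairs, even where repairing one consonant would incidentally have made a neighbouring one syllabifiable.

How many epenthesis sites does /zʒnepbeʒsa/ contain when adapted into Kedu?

The unsyllabifiable consonants are /z/, /ʒ/, /p/, /ʒ/; each receives one epenthetic vowel.

4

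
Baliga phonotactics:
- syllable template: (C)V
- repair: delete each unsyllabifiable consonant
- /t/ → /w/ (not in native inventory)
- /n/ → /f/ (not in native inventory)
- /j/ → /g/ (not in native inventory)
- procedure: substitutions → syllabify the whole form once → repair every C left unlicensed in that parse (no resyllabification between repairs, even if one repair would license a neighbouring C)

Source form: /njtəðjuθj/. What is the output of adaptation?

wəgu

Substitution: /n/ → /f/, /j/ → /g/, /t/ → /w/, giving /fgwəðguθg/.
Syllabifying with onset maximization leaves /f/, /g/, /ð/, /θ/, /g/ stranded (no codas are permitted; onsets are limited to one consonant).
Deleting the stranded consonants removes /f/, /g/, /ð/, /θ/, /g/.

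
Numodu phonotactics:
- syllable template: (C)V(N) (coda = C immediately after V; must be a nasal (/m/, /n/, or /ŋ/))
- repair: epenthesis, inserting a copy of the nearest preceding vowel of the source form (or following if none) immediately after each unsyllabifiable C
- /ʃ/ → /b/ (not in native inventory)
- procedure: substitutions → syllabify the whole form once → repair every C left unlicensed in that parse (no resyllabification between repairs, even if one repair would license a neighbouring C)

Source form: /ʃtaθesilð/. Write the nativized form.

bataθesiliði

Substitution: /ʃ/ → /b/, giving /btaθesilð/.
Under (C)V(N), the unsyllabifiable consonants are /b/, /l/, /ð/ (only a nasal (/m/, /n/, or /ŋ/) is licensed in coda position; onsets are limited to one consonant).
Each unlicensed consonant becomes the onset of a new syllable: /b/ → /ba/, /l/ → /li/, /ð/ → /ði/.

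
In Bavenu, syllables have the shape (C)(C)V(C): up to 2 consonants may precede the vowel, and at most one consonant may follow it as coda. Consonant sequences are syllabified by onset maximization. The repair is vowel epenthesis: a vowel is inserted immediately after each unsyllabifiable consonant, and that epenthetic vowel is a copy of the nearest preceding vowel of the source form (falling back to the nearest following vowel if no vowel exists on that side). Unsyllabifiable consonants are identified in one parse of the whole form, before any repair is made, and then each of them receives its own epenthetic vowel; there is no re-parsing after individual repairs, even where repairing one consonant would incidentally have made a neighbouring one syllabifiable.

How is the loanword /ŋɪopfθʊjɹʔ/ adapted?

ŋɪopfθʊjɹʊʔʊ

Syllabifying with onset maximization leaves /ɹ/, /ʔ/ stranded (at most one coda consonant is licensed; onsets may contain at most 2 consonants).
Each unlicensed consonant becomes the onset of a new syllable: /ɹ/ → /ɹʊ/, /ʔ/ → /ʔʊ/.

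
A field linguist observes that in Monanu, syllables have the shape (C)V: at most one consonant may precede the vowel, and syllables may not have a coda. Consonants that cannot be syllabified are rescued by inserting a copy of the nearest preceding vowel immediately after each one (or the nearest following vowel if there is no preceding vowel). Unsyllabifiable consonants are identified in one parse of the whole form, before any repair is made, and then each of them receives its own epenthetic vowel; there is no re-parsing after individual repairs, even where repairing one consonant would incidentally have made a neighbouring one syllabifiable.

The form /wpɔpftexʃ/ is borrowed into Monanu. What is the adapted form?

Under (C)V, the unsyllabifiable consonants are /w/, /p/, /f/, /x/, /ʃ/ (no codas are permitted; onsets are limited to one consonant).
Epenthesis after each stranded consonant: /w/ → /wɔ/, /p/ → /pɔ/, /f/ → /fɔ/, /x/ → /xe/, /ʃ/ → /ʃe/.

wɔpɔpɔfɔtexeʃe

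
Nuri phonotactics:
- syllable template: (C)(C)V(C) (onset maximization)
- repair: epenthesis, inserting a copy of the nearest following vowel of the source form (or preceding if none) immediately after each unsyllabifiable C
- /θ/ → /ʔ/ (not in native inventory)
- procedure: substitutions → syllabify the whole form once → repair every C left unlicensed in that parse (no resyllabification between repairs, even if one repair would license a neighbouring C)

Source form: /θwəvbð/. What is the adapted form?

ʔwəvbəðə

Substitution: /θ/ → /ʔ/, giving /ʔwəvbð/.
Syllabifying with onset maximization leaves /b/, /ð/ stranded (at most one coda consonant is licensed; onsets may contain at most 2 consonants).
Inserting the epenthetic vowel yields /b/ → /bə/, /ð/ → /ðə/.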